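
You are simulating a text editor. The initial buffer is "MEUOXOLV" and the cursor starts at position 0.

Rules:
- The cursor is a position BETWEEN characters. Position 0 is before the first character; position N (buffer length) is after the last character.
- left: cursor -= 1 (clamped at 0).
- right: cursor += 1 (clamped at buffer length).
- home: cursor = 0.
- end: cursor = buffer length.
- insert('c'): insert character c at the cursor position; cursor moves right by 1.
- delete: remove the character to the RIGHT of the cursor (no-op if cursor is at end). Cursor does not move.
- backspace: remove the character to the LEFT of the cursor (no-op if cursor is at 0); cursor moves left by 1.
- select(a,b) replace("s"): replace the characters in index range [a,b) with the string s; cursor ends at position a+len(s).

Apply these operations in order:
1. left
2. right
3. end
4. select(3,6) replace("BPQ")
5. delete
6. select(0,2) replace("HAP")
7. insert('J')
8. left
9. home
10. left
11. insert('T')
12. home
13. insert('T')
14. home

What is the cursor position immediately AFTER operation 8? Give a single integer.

After op 1 (left): buf='MEUOXOLV' cursor=0
After op 2 (right): buf='MEUOXOLV' cursor=1
After op 3 (end): buf='MEUOXOLV' cursor=8
After op 4 (select(3,6) replace("BPQ")): buf='MEUBPQLV' cursor=6
After op 5 (delete): buf='MEUBPQV' cursor=6
After op 6 (select(0,2) replace("HAP")): buf='HAPUBPQV' cursor=3
After op 7 (insert('J')): buf='HAPJUBPQV' cursor=4
After op 8 (left): buf='HAPJUBPQV' cursor=3

Answer: 3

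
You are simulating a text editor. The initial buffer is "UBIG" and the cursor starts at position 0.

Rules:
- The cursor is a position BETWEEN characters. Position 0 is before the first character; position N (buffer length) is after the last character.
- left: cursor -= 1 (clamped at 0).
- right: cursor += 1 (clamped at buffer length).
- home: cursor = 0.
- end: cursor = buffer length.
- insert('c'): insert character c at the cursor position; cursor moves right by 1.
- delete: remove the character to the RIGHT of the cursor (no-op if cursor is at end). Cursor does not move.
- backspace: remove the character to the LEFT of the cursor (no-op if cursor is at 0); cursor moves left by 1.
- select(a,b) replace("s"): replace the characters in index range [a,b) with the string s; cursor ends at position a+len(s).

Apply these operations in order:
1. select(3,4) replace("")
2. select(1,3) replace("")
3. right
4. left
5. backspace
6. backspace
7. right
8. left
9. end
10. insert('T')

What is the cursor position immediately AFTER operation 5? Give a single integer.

Answer: 0

Derivation:
After op 1 (select(3,4) replace("")): buf='UBI' cursor=3
After op 2 (select(1,3) replace("")): buf='U' cursor=1
After op 3 (right): buf='U' cursor=1
After op 4 (left): buf='U' cursor=0
After op 5 (backspace): buf='U' cursor=0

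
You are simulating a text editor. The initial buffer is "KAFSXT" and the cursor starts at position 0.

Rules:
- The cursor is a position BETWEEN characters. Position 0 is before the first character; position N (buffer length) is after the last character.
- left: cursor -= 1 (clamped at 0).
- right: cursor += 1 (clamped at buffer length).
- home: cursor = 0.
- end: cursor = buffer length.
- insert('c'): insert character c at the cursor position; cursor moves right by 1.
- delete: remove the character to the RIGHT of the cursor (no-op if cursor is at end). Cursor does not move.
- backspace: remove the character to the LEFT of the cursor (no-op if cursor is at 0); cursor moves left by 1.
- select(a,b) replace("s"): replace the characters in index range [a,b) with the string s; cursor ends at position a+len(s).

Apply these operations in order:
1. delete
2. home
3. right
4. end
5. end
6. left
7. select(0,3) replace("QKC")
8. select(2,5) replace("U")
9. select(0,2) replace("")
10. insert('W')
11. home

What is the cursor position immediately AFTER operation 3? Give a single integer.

After op 1 (delete): buf='AFSXT' cursor=0
After op 2 (home): buf='AFSXT' cursor=0
After op 3 (right): buf='AFSXT' cursor=1

Answer: 1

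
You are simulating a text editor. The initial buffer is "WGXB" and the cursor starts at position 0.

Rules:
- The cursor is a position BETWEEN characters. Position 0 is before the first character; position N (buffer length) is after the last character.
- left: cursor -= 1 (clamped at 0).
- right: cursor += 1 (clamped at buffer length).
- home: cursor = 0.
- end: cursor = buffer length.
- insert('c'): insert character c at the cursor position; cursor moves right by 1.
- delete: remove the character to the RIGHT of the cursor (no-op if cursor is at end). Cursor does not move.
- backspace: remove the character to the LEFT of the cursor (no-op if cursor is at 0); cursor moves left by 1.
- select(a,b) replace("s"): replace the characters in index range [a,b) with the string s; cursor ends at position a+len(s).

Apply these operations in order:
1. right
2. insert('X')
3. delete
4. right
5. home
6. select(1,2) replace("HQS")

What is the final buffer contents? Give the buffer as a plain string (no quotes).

Answer: WHQSXB

Derivation:
After op 1 (right): buf='WGXB' cursor=1
After op 2 (insert('X')): buf='WXGXB' cursor=2
After op 3 (delete): buf='WXXB' cursor=2
After op 4 (right): buf='WXXB' cursor=3
After op 5 (home): buf='WXXB' cursor=0
After op 6 (select(1,2) replace("HQS")): buf='WHQSXB' cursor=4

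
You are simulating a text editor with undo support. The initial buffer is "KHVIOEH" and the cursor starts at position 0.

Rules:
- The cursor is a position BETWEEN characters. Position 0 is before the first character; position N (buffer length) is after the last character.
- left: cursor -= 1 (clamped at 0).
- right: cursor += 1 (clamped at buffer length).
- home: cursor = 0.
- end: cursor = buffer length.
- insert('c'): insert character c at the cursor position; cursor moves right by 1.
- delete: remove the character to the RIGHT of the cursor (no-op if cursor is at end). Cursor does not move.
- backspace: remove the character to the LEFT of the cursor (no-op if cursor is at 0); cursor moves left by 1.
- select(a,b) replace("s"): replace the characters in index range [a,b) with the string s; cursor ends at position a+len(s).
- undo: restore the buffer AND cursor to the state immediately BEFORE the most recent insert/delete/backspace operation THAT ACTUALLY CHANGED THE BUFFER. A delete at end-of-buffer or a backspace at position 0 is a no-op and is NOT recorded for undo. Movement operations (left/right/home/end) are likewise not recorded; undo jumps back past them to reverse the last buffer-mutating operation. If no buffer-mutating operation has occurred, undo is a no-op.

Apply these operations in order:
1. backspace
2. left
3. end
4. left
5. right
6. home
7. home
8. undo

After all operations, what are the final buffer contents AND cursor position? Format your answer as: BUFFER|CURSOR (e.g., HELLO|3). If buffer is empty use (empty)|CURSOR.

Answer: KHVIOEH|0

Derivation:
After op 1 (backspace): buf='KHVIOEH' cursor=0
After op 2 (left): buf='KHVIOEH' cursor=0
After op 3 (end): buf='KHVIOEH' cursor=7
After op 4 (left): buf='KHVIOEH' cursor=6
After op 5 (right): buf='KHVIOEH' cursor=7
After op 6 (home): buf='KHVIOEH' cursor=0
After op 7 (home): buf='KHVIOEH' cursor=0
After op 8 (undo): buf='KHVIOEH' cursor=0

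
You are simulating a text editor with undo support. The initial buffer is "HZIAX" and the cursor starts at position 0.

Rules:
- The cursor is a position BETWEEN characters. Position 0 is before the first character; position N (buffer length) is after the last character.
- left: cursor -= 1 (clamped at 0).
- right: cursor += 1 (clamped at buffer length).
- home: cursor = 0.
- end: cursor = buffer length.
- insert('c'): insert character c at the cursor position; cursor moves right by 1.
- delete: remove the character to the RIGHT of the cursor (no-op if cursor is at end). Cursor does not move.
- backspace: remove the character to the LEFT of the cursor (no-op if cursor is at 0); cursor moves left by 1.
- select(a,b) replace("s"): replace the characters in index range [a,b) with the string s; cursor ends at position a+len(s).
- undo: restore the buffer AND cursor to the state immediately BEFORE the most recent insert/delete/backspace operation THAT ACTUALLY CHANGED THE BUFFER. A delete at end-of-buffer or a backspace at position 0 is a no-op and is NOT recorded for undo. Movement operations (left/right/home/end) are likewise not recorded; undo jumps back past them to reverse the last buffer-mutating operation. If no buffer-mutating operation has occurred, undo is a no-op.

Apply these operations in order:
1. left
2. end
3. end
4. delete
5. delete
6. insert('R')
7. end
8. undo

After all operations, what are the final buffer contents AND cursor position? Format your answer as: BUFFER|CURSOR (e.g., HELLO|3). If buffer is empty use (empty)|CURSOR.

Answer: HZIAX|5

Derivation:
After op 1 (left): buf='HZIAX' cursor=0
After op 2 (end): buf='HZIAX' cursor=5
After op 3 (end): buf='HZIAX' cursor=5
After op 4 (delete): buf='HZIAX' cursor=5
After op 5 (delete): buf='HZIAX' cursor=5
After op 6 (insert('R')): buf='HZIAXR' cursor=6
After op 7 (end): buf='HZIAXR' cursor=6
After op 8 (undo): buf='HZIAX' cursor=5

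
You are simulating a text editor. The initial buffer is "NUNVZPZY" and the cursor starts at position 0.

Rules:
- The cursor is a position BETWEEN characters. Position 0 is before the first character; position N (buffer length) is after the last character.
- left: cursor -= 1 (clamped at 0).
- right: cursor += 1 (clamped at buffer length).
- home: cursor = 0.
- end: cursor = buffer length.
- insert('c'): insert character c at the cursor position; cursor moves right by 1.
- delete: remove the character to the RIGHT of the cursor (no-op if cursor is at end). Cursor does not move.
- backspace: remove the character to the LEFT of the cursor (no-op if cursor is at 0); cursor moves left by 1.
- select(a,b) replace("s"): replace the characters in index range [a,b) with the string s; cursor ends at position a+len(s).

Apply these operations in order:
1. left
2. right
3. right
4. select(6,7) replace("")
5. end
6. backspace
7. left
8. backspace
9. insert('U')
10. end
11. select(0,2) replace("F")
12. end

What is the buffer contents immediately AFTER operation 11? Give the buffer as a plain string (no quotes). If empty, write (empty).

After op 1 (left): buf='NUNVZPZY' cursor=0
After op 2 (right): buf='NUNVZPZY' cursor=1
After op 3 (right): buf='NUNVZPZY' cursor=2
After op 4 (select(6,7) replace("")): buf='NUNVZPY' cursor=6
After op 5 (end): buf='NUNVZPY' cursor=7
After op 6 (backspace): buf='NUNVZP' cursor=6
After op 7 (left): buf='NUNVZP' cursor=5
After op 8 (backspace): buf='NUNVP' cursor=4
After op 9 (insert('U')): buf='NUNVUP' cursor=5
After op 10 (end): buf='NUNVUP' cursor=6
After op 11 (select(0,2) replace("F")): buf='FNVUP' cursor=1

Answer: FNVUP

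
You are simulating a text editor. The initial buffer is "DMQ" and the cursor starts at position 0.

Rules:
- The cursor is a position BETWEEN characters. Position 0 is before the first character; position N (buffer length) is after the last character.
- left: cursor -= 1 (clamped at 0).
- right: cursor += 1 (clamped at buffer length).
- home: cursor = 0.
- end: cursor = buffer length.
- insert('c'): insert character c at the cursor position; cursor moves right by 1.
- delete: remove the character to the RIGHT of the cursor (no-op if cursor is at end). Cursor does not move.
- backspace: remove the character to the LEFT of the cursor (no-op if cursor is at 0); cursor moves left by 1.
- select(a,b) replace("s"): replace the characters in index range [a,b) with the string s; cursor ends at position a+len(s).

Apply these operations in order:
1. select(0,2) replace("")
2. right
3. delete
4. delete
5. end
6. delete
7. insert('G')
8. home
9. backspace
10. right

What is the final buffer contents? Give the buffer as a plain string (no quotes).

Answer: QG

Derivation:
After op 1 (select(0,2) replace("")): buf='Q' cursor=0
After op 2 (right): buf='Q' cursor=1
After op 3 (delete): buf='Q' cursor=1
After op 4 (delete): buf='Q' cursor=1
After op 5 (end): buf='Q' cursor=1
After op 6 (delete): buf='Q' cursor=1
After op 7 (insert('G')): buf='QG' cursor=2
After op 8 (home): buf='QG' cursor=0
After op 9 (backspace): buf='QG' cursor=0
After op 10 (right): buf='QG' cursor=1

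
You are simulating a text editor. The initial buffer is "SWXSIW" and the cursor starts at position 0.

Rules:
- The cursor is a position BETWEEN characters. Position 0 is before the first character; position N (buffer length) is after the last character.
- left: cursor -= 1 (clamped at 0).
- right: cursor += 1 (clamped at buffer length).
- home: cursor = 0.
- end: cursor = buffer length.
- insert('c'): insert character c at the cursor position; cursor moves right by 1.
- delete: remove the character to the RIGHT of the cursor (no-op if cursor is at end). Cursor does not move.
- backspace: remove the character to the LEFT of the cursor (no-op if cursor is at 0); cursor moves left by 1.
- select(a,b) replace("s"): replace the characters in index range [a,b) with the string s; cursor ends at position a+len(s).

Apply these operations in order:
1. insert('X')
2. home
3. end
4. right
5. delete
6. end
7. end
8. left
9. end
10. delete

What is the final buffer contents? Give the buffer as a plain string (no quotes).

After op 1 (insert('X')): buf='XSWXSIW' cursor=1
After op 2 (home): buf='XSWXSIW' cursor=0
After op 3 (end): buf='XSWXSIW' cursor=7
After op 4 (right): buf='XSWXSIW' cursor=7
After op 5 (delete): buf='XSWXSIW' cursor=7
After op 6 (end): buf='XSWXSIW' cursor=7
After op 7 (end): buf='XSWXSIW' cursor=7
After op 8 (left): buf='XSWXSIW' cursor=6
After op 9 (end): buf='XSWXSIW' cursor=7
After op 10 (delete): buf='XSWXSIW' cursor=7

Answer: XSWXSIW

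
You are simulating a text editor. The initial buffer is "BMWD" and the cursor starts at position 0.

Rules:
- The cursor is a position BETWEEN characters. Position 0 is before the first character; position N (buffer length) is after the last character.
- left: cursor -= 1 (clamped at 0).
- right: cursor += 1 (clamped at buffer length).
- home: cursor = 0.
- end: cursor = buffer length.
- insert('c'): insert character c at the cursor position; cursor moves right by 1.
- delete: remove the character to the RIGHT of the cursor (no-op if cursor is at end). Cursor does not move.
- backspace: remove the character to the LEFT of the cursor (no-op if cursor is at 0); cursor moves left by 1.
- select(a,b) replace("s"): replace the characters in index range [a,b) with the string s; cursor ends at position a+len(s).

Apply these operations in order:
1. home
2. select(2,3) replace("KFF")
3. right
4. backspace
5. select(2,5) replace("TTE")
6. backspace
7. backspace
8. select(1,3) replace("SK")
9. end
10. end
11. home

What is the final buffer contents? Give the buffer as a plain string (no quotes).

After op 1 (home): buf='BMWD' cursor=0
After op 2 (select(2,3) replace("KFF")): buf='BMKFFD' cursor=5
After op 3 (right): buf='BMKFFD' cursor=6
After op 4 (backspace): buf='BMKFF' cursor=5
After op 5 (select(2,5) replace("TTE")): buf='BMTTE' cursor=5
After op 6 (backspace): buf='BMTT' cursor=4
After op 7 (backspace): buf='BMT' cursor=3
After op 8 (select(1,3) replace("SK")): buf='BSK' cursor=3
After op 9 (end): buf='BSK' cursor=3
After op 10 (end): buf='BSK' cursor=3
After op 11 (home): buf='BSK' cursor=0

Answer: BSK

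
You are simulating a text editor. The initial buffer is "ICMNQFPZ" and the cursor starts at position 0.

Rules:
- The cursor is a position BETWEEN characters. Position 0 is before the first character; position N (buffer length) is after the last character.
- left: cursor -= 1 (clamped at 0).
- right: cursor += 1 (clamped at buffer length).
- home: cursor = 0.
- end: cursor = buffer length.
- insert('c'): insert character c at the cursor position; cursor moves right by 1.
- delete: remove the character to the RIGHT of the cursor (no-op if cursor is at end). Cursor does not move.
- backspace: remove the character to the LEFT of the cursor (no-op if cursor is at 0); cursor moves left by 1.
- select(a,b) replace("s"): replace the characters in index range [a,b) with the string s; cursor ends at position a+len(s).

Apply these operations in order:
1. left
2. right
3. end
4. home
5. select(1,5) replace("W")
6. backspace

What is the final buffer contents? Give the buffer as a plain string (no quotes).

After op 1 (left): buf='ICMNQFPZ' cursor=0
After op 2 (right): buf='ICMNQFPZ' cursor=1
After op 3 (end): buf='ICMNQFPZ' cursor=8
After op 4 (home): buf='ICMNQFPZ' cursor=0
After op 5 (select(1,5) replace("W")): buf='IWFPZ' cursor=2
After op 6 (backspace): buf='IFPZ' cursor=1

Answer: IFPZ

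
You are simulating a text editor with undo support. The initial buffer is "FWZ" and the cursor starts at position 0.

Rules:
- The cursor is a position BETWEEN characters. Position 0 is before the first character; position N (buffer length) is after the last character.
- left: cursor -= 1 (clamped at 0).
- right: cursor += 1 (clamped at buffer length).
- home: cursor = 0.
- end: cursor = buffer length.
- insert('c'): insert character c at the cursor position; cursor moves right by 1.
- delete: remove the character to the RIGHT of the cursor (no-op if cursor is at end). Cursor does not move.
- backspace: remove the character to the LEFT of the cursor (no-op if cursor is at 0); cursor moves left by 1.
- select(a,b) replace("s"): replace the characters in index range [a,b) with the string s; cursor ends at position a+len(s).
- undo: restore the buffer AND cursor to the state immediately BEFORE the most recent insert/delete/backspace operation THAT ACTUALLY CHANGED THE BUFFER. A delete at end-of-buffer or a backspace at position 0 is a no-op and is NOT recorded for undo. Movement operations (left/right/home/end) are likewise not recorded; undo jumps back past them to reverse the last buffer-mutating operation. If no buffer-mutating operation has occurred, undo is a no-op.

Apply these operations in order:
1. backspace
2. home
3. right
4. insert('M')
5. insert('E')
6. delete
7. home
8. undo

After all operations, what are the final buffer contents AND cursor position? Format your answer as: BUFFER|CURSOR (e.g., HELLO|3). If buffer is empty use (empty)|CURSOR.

Answer: FMEWZ|3

Derivation:
After op 1 (backspace): buf='FWZ' cursor=0
After op 2 (home): buf='FWZ' cursor=0
After op 3 (right): buf='FWZ' cursor=1
After op 4 (insert('M')): buf='FMWZ' cursor=2
After op 5 (insert('E')): buf='FMEWZ' cursor=3
After op 6 (delete): buf='FMEZ' cursor=3
After op 7 (home): buf='FMEZ' cursor=0
After op 8 (undo): buf='FMEWZ' cursor=3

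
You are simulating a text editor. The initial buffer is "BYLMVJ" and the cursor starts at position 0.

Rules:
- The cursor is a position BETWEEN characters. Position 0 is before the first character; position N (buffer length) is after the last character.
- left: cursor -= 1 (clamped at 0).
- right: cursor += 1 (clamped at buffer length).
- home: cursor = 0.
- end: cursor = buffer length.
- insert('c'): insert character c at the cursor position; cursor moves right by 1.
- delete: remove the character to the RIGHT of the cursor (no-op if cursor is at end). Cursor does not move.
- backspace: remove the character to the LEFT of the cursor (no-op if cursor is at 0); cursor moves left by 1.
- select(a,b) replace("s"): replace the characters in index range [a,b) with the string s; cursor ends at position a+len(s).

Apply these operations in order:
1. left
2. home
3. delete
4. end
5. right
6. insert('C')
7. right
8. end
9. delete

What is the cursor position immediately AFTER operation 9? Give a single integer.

Answer: 6

Derivation:
After op 1 (left): buf='BYLMVJ' cursor=0
After op 2 (home): buf='BYLMVJ' cursor=0
After op 3 (delete): buf='YLMVJ' cursor=0
After op 4 (end): buf='YLMVJ' cursor=5
After op 5 (right): buf='YLMVJ' cursor=5
After op 6 (insert('C')): buf='YLMVJC' cursor=6
After op 7 (right): buf='YLMVJC' cursor=6
After op 8 (end): buf='YLMVJC' cursor=6
After op 9 (delete): buf='YLMVJC' cursor=6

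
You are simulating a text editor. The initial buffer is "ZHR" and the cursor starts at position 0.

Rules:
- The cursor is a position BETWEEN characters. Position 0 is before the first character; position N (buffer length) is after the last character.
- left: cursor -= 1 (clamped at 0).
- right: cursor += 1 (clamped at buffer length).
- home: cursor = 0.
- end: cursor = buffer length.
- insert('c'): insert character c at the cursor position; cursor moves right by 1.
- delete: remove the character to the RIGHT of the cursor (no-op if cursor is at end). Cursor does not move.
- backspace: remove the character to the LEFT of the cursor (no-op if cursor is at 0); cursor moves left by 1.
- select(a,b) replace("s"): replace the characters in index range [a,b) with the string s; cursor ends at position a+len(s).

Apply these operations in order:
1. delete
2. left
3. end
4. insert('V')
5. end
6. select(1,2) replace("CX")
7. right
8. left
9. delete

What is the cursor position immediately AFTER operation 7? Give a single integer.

Answer: 4

Derivation:
After op 1 (delete): buf='HR' cursor=0
After op 2 (left): buf='HR' cursor=0
After op 3 (end): buf='HR' cursor=2
After op 4 (insert('V')): buf='HRV' cursor=3
After op 5 (end): buf='HRV' cursor=3
After op 6 (select(1,2) replace("CX")): buf='HCXV' cursor=3
After op 7 (right): buf='HCXV' cursor=4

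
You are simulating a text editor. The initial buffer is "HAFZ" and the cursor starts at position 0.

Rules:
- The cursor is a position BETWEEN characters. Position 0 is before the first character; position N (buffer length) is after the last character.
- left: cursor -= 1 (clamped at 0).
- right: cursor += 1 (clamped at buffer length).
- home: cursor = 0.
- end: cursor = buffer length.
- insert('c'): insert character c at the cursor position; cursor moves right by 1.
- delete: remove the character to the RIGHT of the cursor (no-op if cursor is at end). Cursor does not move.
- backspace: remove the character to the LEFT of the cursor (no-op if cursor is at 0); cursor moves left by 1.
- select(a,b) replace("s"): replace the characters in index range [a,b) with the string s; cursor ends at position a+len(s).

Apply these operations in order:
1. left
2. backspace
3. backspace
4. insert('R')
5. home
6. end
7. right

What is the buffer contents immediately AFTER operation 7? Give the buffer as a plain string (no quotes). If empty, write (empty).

After op 1 (left): buf='HAFZ' cursor=0
After op 2 (backspace): buf='HAFZ' cursor=0
After op 3 (backspace): buf='HAFZ' cursor=0
After op 4 (insert('R')): buf='RHAFZ' cursor=1
After op 5 (home): buf='RHAFZ' cursor=0
After op 6 (end): buf='RHAFZ' cursor=5
After op 7 (right): buf='RHAFZ' cursor=5

Answer: RHAFZ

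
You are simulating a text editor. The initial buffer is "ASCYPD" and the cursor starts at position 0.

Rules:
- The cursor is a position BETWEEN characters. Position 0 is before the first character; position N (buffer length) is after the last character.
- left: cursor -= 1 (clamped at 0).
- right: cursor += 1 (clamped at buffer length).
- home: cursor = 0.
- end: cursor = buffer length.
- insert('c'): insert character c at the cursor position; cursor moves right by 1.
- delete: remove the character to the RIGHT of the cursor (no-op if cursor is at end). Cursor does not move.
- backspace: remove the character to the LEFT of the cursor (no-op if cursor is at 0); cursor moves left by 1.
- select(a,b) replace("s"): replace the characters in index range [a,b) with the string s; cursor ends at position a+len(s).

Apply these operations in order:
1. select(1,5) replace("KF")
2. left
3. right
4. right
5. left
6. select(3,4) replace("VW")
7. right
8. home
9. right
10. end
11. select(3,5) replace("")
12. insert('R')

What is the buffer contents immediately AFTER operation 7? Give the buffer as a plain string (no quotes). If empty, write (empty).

After op 1 (select(1,5) replace("KF")): buf='AKFD' cursor=3
After op 2 (left): buf='AKFD' cursor=2
After op 3 (right): buf='AKFD' cursor=3
After op 4 (right): buf='AKFD' cursor=4
After op 5 (left): buf='AKFD' cursor=3
After op 6 (select(3,4) replace("VW")): buf='AKFVW' cursor=5
After op 7 (right): buf='AKFVW' cursor=5

Answer: AKFVW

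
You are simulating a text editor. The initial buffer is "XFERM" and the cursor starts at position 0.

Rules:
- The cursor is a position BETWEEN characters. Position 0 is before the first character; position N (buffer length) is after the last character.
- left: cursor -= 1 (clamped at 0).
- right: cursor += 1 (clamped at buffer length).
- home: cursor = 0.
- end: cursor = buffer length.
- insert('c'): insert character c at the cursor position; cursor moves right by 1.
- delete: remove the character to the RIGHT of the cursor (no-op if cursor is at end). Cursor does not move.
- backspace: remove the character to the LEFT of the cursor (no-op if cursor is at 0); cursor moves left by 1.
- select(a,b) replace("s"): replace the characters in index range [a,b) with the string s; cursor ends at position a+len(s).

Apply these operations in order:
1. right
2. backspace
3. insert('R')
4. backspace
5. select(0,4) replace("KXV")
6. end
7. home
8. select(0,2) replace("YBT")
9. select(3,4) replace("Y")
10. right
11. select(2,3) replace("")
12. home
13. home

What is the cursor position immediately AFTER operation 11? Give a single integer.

After op 1 (right): buf='XFERM' cursor=1
After op 2 (backspace): buf='FERM' cursor=0
After op 3 (insert('R')): buf='RFERM' cursor=1
After op 4 (backspace): buf='FERM' cursor=0
After op 5 (select(0,4) replace("KXV")): buf='KXV' cursor=3
After op 6 (end): buf='KXV' cursor=3
After op 7 (home): buf='KXV' cursor=0
After op 8 (select(0,2) replace("YBT")): buf='YBTV' cursor=3
After op 9 (select(3,4) replace("Y")): buf='YBTY' cursor=4
After op 10 (right): buf='YBTY' cursor=4
After op 11 (select(2,3) replace("")): buf='YBY' cursor=2

Answer: 2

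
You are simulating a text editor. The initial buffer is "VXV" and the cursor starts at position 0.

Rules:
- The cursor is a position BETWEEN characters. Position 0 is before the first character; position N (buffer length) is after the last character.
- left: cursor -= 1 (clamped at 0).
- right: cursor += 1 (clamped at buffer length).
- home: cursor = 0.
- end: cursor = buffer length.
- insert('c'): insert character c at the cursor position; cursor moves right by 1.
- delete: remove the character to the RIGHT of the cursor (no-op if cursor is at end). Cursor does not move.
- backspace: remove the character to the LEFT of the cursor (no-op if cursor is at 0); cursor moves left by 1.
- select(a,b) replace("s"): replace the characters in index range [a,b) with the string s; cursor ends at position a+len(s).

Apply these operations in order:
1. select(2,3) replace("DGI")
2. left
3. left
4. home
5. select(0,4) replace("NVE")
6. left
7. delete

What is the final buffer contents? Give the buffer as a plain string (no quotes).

Answer: NVI

Derivation:
After op 1 (select(2,3) replace("DGI")): buf='VXDGI' cursor=5
After op 2 (left): buf='VXDGI' cursor=4
After op 3 (left): buf='VXDGI' cursor=3
After op 4 (home): buf='VXDGI' cursor=0
After op 5 (select(0,4) replace("NVE")): buf='NVEI' cursor=3
After op 6 (left): buf='NVEI' cursor=2
After op 7 (delete): buf='NVI' cursor=2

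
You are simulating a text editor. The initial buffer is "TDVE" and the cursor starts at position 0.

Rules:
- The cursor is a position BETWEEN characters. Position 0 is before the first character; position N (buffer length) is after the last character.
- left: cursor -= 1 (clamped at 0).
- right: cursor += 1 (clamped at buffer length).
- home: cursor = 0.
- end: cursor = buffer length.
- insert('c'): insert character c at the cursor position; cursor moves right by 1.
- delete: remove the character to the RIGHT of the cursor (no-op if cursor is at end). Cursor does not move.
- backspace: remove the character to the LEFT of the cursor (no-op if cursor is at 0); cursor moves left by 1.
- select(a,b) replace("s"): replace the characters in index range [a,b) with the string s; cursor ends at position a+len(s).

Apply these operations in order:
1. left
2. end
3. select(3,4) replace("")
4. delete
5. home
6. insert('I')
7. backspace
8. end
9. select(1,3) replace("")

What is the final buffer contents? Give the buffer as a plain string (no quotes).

Answer: T

Derivation:
After op 1 (left): buf='TDVE' cursor=0
After op 2 (end): buf='TDVE' cursor=4
After op 3 (select(3,4) replace("")): buf='TDV' cursor=3
After op 4 (delete): buf='TDV' cursor=3
After op 5 (home): buf='TDV' cursor=0
After op 6 (insert('I')): buf='ITDV' cursor=1
After op 7 (backspace): buf='TDV' cursor=0
After op 8 (end): buf='TDV' cursor=3
After op 9 (select(1,3) replace("")): buf='T' cursor=1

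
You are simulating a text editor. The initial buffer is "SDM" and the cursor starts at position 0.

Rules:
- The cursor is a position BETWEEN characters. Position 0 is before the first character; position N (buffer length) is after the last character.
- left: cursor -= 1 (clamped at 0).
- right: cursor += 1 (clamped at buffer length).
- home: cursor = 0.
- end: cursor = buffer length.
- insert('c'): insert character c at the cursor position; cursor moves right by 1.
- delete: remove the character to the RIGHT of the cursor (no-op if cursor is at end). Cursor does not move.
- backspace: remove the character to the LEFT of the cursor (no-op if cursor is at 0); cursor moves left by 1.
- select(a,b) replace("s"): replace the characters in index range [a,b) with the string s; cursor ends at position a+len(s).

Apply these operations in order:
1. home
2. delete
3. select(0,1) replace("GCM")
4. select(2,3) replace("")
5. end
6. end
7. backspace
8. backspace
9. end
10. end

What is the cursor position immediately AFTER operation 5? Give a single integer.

After op 1 (home): buf='SDM' cursor=0
After op 2 (delete): buf='DM' cursor=0
After op 3 (select(0,1) replace("GCM")): buf='GCMM' cursor=3
After op 4 (select(2,3) replace("")): buf='GCM' cursor=2
After op 5 (end): buf='GCM' cursor=3

Answer: 3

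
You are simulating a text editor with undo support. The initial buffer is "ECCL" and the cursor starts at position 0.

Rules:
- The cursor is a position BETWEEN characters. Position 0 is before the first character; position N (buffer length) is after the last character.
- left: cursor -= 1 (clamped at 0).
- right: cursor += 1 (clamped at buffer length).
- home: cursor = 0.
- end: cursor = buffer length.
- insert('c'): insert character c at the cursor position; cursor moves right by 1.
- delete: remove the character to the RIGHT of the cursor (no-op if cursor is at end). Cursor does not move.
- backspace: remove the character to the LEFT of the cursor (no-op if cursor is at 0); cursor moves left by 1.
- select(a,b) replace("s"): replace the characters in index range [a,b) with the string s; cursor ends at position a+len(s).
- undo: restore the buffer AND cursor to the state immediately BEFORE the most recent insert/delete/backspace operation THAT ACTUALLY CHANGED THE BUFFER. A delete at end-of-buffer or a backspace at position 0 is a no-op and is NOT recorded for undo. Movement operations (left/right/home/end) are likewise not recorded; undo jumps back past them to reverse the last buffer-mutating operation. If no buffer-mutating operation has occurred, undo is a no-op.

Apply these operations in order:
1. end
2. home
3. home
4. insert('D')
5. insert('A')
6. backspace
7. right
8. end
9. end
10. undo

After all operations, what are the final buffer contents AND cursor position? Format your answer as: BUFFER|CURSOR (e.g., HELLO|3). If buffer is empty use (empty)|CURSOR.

After op 1 (end): buf='ECCL' cursor=4
After op 2 (home): buf='ECCL' cursor=0
After op 3 (home): buf='ECCL' cursor=0
After op 4 (insert('D')): buf='DECCL' cursor=1
After op 5 (insert('A')): buf='DAECCL' cursor=2
After op 6 (backspace): buf='DECCL' cursor=1
After op 7 (right): buf='DECCL' cursor=2
After op 8 (end): buf='DECCL' cursor=5
After op 9 (end): buf='DECCL' cursor=5
After op 10 (undo): buf='DAECCL' cursor=2

Answer: DAECCL|2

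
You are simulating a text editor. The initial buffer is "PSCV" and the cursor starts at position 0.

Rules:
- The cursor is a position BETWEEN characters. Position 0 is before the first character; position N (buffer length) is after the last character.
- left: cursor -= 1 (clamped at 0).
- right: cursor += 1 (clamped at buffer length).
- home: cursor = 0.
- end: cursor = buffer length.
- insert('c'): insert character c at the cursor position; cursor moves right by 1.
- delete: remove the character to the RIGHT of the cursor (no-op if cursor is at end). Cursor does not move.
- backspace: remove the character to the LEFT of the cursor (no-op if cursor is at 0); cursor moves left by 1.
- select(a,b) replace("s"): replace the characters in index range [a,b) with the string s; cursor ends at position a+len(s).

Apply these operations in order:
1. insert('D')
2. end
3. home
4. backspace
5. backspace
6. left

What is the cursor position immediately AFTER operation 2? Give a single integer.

Answer: 5

Derivation:
After op 1 (insert('D')): buf='DPSCV' cursor=1
After op 2 (end): buf='DPSCV' cursor=5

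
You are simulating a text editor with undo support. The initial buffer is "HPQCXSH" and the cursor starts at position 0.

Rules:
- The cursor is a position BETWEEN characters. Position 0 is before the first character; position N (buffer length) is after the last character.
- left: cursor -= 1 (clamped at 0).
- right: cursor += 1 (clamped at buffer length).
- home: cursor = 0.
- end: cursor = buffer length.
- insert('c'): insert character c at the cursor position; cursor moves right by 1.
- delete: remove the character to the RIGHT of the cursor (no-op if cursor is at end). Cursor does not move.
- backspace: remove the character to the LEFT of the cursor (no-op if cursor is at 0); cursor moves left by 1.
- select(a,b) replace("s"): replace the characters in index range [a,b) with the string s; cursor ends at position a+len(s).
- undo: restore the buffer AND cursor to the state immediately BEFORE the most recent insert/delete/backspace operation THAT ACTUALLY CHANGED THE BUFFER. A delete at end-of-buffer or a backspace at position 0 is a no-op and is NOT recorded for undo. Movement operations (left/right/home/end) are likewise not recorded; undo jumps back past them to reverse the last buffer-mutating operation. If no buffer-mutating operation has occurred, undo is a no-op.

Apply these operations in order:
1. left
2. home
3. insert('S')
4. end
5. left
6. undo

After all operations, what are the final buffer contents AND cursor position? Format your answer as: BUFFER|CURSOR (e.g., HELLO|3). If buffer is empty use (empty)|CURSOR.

Answer: HPQCXSH|0

Derivation:
After op 1 (left): buf='HPQCXSH' cursor=0
After op 2 (home): buf='HPQCXSH' cursor=0
After op 3 (insert('S')): buf='SHPQCXSH' cursor=1
After op 4 (end): buf='SHPQCXSH' cursor=8
After op 5 (left): buf='SHPQCXSH' cursor=7
After op 6 (undo): buf='HPQCXSH' cursor=0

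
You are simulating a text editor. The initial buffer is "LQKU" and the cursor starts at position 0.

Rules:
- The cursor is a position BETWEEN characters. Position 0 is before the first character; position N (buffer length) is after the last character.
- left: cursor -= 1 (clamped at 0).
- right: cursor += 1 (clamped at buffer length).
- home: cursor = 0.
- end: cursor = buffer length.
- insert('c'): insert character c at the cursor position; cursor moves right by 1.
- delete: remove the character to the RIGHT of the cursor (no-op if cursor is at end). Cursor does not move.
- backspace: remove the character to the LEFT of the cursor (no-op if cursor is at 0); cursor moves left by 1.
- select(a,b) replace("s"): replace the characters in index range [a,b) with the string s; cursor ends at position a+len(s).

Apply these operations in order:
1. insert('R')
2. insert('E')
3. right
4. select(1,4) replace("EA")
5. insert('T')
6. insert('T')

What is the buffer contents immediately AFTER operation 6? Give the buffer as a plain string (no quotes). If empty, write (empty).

After op 1 (insert('R')): buf='RLQKU' cursor=1
After op 2 (insert('E')): buf='RELQKU' cursor=2
After op 3 (right): buf='RELQKU' cursor=3
After op 4 (select(1,4) replace("EA")): buf='REAKU' cursor=3
After op 5 (insert('T')): buf='REATKU' cursor=4
After op 6 (insert('T')): buf='REATTKU' cursor=5

Answer: REATTKU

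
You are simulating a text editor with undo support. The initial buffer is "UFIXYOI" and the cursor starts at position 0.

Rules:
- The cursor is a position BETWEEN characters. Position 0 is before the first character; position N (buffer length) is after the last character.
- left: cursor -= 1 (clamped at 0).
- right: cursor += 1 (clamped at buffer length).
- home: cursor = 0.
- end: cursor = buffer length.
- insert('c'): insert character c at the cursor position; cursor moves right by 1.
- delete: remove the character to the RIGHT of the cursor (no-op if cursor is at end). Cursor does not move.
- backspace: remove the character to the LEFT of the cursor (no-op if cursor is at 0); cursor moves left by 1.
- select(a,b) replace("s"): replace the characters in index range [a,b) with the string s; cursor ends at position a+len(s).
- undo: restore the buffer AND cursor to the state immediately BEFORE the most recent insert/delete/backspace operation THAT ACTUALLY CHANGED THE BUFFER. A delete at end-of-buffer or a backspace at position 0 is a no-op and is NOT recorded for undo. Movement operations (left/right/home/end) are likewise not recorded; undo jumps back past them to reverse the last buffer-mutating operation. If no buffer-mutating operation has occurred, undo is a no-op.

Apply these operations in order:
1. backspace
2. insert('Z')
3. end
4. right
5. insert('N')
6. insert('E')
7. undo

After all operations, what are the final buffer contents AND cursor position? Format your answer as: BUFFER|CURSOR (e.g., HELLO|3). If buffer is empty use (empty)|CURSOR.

Answer: ZUFIXYOIN|9

Derivation:
After op 1 (backspace): buf='UFIXYOI' cursor=0
After op 2 (insert('Z')): buf='ZUFIXYOI' cursor=1
After op 3 (end): buf='ZUFIXYOI' cursor=8
After op 4 (right): buf='ZUFIXYOI' cursor=8
After op 5 (insert('N')): buf='ZUFIXYOIN' cursor=9
After op 6 (insert('E')): buf='ZUFIXYOINE' cursor=10
After op 7 (undo): buf='ZUFIXYOIN' cursor=9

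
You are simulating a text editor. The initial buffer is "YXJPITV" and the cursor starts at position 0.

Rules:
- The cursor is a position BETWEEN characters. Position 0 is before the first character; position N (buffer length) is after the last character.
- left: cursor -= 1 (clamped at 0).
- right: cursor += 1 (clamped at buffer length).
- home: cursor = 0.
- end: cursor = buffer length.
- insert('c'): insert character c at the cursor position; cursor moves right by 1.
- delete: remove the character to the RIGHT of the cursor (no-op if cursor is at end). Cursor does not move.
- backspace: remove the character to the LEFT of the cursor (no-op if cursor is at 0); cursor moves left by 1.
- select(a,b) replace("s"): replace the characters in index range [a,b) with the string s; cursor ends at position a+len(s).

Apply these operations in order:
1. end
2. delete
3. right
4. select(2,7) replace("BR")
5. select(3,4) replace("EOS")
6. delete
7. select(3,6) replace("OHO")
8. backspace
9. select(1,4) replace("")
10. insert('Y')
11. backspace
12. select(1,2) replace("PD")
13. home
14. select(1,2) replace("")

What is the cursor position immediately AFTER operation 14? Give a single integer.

After op 1 (end): buf='YXJPITV' cursor=7
After op 2 (delete): buf='YXJPITV' cursor=7
After op 3 (right): buf='YXJPITV' cursor=7
After op 4 (select(2,7) replace("BR")): buf='YXBR' cursor=4
After op 5 (select(3,4) replace("EOS")): buf='YXBEOS' cursor=6
After op 6 (delete): buf='YXBEOS' cursor=6
After op 7 (select(3,6) replace("OHO")): buf='YXBOHO' cursor=6
After op 8 (backspace): buf='YXBOH' cursor=5
After op 9 (select(1,4) replace("")): buf='YH' cursor=1
After op 10 (insert('Y')): buf='YYH' cursor=2
After op 11 (backspace): buf='YH' cursor=1
After op 12 (select(1,2) replace("PD")): buf='YPD' cursor=3
After op 13 (home): buf='YPD' cursor=0
After op 14 (select(1,2) replace("")): buf='YD' cursor=1

Answer: 1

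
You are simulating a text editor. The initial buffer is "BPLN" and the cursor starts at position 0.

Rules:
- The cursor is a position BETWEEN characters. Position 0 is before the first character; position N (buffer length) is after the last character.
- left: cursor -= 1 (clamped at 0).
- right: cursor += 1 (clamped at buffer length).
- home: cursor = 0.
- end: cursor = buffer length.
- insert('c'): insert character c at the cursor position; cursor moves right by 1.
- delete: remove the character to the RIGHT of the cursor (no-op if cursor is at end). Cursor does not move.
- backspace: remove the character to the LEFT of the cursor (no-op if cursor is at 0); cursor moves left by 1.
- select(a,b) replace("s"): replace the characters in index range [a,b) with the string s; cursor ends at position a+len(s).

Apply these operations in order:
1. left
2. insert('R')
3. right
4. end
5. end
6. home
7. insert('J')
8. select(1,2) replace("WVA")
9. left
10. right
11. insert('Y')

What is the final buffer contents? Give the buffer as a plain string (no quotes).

After op 1 (left): buf='BPLN' cursor=0
After op 2 (insert('R')): buf='RBPLN' cursor=1
After op 3 (right): buf='RBPLN' cursor=2
After op 4 (end): buf='RBPLN' cursor=5
After op 5 (end): buf='RBPLN' cursor=5
After op 6 (home): buf='RBPLN' cursor=0
After op 7 (insert('J')): buf='JRBPLN' cursor=1
After op 8 (select(1,2) replace("WVA")): buf='JWVABPLN' cursor=4
After op 9 (left): buf='JWVABPLN' cursor=3
After op 10 (right): buf='JWVABPLN' cursor=4
After op 11 (insert('Y')): buf='JWVAYBPLN' cursor=5

Answer: JWVAYBPLN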